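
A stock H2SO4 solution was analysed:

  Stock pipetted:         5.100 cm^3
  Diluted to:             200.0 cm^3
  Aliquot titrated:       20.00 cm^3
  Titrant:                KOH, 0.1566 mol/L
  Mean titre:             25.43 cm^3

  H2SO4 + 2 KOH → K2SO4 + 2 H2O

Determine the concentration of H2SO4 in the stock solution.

3.904 mol/L

n(KOH) = 0.02543 × 0.1566 = 3.982 × 10^-3 mol
From the 1:2 ratio, n(H2SO4) in the aliquot = 1/2 × 3.982 × 10^-3 = 1.991 × 10^-3 mol
[H2SO4]_dilute = 1.991 × 10^-3 / 0.02000 = 0.09956 mol/L
Dilution factor = 200.0 / 5.100 = 39.22
[H2SO4]_stock = 0.09956 × 39.22 = 3.904 mol/L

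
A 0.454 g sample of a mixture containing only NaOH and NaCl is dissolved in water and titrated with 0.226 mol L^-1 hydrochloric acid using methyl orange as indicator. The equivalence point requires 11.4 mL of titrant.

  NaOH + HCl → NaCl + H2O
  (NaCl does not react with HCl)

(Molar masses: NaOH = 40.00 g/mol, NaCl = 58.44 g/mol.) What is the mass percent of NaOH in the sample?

22.7 %

n(HCl) = 0.0114 × 0.226 = 2.58 × 10^-3 mol
Let x = n(NaOH), y = n(NaCl).
Titrant: 1x = 2.58 × 10^-3;  mass: 40.00x + 58.44y = 0.454
Solving, x = 2.58 × 10^-3 mol, y = 6.01 × 10^-3 mol
mass of NaOH = 2.58 × 10^-3 × 40.00 = 0.103 g
% NaOH = 0.103 / 0.454 × 100 = 22.7 %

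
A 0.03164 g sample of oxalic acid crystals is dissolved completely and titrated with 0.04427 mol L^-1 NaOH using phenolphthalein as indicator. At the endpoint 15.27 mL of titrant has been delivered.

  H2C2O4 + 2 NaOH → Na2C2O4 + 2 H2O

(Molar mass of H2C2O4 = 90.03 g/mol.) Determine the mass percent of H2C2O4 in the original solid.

n(NaOH) = 0.01527 L × 0.04427 mol/L = 6.760 × 10^-4 mol
From the 1:2 ratio, n(H2C2O4) = 1/2 × 6.760 × 10^-4 = 3.380 × 10^-4 mol
mass of H2C2O4 = 3.380 × 10^-4 × 90.03 g/mol = 0.03043 g
% H2C2O4 = 0.03043 / 0.03164 × 100 = 96.18 %

96.18 %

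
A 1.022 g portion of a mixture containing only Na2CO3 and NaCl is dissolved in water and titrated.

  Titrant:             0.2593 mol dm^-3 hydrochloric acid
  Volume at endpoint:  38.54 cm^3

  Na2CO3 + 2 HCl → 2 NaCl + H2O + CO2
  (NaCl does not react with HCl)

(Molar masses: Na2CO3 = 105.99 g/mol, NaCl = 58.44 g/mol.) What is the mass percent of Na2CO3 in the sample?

51.82 %

n(HCl) = 0.03854 × 0.2593 = 9.993 × 10^-3 mol
Let x = n(Na2CO3), y = n(NaCl).
Titrant: 2x = 9.993 × 10^-3;  mass: 105.99x + 58.44y = 1.022
Solving, x = 4.997 × 10^-3 mol, y = 8.426 × 10^-3 mol
mass of Na2CO3 = 4.997 × 10^-3 × 105.99 = 0.5296 g
% Na2CO3 = 0.5296 / 1.022 × 100 = 51.82 %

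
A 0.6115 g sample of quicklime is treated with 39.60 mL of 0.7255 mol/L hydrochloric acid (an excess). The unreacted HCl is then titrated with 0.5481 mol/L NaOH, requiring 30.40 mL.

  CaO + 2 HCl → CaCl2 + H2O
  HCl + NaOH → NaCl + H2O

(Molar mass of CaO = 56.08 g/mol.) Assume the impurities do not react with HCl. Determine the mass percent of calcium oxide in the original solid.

n(HCl) added = 0.03960 × 0.7255 = 0.02873 mol
n(NaOH) used in back-titration = 0.03040 × 0.5481 = 0.01666 mol
n(HCl) left over = 0.01666 mol (1:1 ratio)
n(HCl) consumed by analyte = 0.02873 − 0.01666 = 0.01207 mol
From the 1:2 ratio, n(CaO) = 1/2 × 0.01207 = 6.034 × 10^-3 mol
mass of CaO = 6.034 × 10^-3 × 56.08 = 0.3384 g
% CaO = 0.3384 / 0.6115 × 100 = 55.34 %

55.34 %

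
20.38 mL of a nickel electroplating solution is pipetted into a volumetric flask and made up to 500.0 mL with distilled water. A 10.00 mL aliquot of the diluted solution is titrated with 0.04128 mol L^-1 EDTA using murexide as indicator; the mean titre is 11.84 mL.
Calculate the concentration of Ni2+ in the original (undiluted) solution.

Ni^2+ + EDTA^4- → [Ni(EDTA)]^2-
n(EDTA) = 0.01184 × 0.04128 = 4.888 × 10^-4 mol
n(Ni2+) in the aliquot = 4.888 × 10^-4 mol (1:1 ratio)
[Ni2+]_dilute = 4.888 × 10^-4 / 0.01000 = 0.04888 mol/L
Dilution factor = 500.0 / 20.38 = 24.53
[Ni2+]_stock = 0.04888 × 24.53 = 1.199 mol/L

1.199 mol/L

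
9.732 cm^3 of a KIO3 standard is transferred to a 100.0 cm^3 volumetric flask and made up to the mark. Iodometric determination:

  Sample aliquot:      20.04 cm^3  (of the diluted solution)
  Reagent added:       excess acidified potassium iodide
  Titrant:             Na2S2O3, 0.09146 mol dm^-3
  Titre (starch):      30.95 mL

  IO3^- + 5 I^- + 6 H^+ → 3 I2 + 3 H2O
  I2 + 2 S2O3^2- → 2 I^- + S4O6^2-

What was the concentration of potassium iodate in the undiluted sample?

0.2419 mol/L

n(S2O3^2-) = 0.03095 × 0.09146 = 2.831 × 10^-3 mol
n(I2) = n(S2O3^2-)/2 = 1.415 × 10^-3 mol
From the 1:3 ratio, n(IO3^-) in the aliquot = 1/3 × 1.415 × 10^-3 = 4.718 × 10^-4 mol
[IO3^-]_dilute = 4.718 × 10^-4 / 0.02004 = 0.02354 mol/L
[IO3^-]_original = 0.02354 × 100.0/9.732 = 0.2419 mol/L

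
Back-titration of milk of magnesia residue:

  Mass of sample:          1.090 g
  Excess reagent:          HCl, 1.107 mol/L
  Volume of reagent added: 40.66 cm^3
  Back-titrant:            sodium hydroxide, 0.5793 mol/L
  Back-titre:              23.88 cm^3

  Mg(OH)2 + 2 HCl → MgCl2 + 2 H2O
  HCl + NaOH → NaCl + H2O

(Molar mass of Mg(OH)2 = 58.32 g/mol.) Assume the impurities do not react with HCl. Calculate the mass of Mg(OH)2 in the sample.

n(HCl) added = 0.04066 × 1.107 = 0.04501 mol
n(NaOH) used in back-titration = 0.02388 × 0.5793 = 0.01383 mol
n(HCl) left over = 0.01383 mol (1:1 ratio)
n(HCl) consumed by analyte = 0.04501 − 0.01383 = 0.03118 mol
From the 1:2 ratio, n(Mg(OH)2) = 1/2 × 0.03118 = 0.01559 mol
mass of Mg(OH)2 = 0.01559 × 58.32 = 0.9091 g

0.9091 g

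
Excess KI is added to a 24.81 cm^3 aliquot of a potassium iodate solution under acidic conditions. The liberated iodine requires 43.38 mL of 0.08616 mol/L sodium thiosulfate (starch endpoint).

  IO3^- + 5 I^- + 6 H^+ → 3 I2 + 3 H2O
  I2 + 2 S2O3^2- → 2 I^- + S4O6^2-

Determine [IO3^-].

n(S2O3^2-) = 0.04338 × 0.08616 = 3.738 × 10^-3 mol
n(I2) = n(S2O3^2-)/2 = 1.869 × 10^-3 mol
From the 1:3 ratio, n(IO3^-) in the aliquot = 1/3 × 1.869 × 10^-3 = 6.229 × 10^-4 mol
[IO3^-] = 6.229 × 10^-4 / 0.02481 = 0.02511 mol/L

0.02511 mol/L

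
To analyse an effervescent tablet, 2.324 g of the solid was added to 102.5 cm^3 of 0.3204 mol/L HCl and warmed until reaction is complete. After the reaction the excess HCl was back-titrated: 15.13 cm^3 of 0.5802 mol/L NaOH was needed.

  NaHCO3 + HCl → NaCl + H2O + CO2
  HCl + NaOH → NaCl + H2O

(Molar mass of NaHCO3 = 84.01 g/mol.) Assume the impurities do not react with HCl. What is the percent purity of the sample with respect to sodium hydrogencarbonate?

86.98 %

n(HCl) added = 0.1025 × 0.3204 = 0.03284 mol
n(NaOH) used in back-titration = 0.01513 × 0.5802 = 8.778 × 10^-3 mol
n(HCl) left over = 8.778 × 10^-3 mol (1:1 ratio)
n(HCl) consumed by analyte = 0.03284 − 8.778 × 10^-3 = 0.02406 mol
n(NaHCO3) = 0.02406 mol (1:1 ratio)
mass of NaHCO3 = 0.02406 × 84.01 = 2.021 g
% NaHCO3 = 2.021 / 2.324 × 100 = 86.98 %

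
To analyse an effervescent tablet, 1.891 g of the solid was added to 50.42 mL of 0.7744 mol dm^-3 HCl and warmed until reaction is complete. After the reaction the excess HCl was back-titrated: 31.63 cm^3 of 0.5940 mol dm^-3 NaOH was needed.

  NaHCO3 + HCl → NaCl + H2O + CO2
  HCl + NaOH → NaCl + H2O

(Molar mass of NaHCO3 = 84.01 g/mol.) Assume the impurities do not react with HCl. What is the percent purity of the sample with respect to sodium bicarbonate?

n(HCl) added = 0.05042 × 0.7744 = 0.03905 mol
n(NaOH) used in back-titration = 0.03163 × 0.5940 = 0.01879 mol
n(HCl) left over = 0.01879 mol (1:1 ratio)
n(HCl) consumed by analyte = 0.03905 − 0.01879 = 0.02026 mol
n(NaHCO3) = 0.02026 mol (1:1 ratio)
mass of NaHCO3 = 0.02026 × 84.01 = 1.702 g
% NaHCO3 = 1.702 / 1.891 × 100 = 89.99 %

89.99 %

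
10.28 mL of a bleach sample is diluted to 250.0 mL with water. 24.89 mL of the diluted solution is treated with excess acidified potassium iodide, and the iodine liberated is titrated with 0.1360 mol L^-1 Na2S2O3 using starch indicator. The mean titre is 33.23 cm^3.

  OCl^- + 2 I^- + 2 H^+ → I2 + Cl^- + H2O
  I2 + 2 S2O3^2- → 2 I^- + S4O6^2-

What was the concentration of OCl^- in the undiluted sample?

2.208 mol/L

n(S2O3^2-) = 0.03323 × 0.1360 = 4.519 × 10^-3 mol
n(I2) = n(S2O3^2-)/2 = 2.260 × 10^-3 mol
n(OCl^-) in the aliquot = 2.260 × 10^-3 mol (1:1 ratio)
[OCl^-]_dilute = 2.260 × 10^-3 / 0.02489 = 0.09079 mol/L
[OCl^-]_original = 0.09079 × 250.0/10.28 = 2.208 mol/L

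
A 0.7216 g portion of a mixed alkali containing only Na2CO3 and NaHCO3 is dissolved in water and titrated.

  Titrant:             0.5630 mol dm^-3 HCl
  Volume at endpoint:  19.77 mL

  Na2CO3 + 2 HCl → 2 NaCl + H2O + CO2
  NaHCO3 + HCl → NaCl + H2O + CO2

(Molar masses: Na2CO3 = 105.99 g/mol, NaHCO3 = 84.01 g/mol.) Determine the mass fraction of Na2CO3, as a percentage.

n(HCl) = 0.01977 × 0.5630 = 0.01113 mol
Let x = n(Na2CO3), y = n(NaHCO3).
Titrant: 2x + 1y = 0.01113;  mass: 105.99x + 84.01y = 0.7216
Solving, x = 3.441 × 10^-3 mol, y = 4.248 × 10^-3 mol
mass of Na2CO3 = 3.441 × 10^-3 × 105.99 = 0.3648 g
% Na2CO3 = 0.3648 / 0.7216 × 100 = 50.55 %

50.55 %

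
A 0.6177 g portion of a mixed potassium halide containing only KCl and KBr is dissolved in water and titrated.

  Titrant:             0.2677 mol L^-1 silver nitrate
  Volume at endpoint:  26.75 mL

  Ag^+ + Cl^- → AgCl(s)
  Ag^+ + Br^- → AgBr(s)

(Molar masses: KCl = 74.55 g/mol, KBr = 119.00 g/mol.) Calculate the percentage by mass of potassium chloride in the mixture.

n(AgNO3) = 0.02675 × 0.2677 = 7.161 × 10^-3 mol
Let x = n(KCl), y = n(KBr).
Titrant: 1x + 1y = 7.161 × 10^-3;  mass: 74.55x + 119.00y = 0.6177
Solving, x = 5.275 × 10^-3 mol, y = 1.886 × 10^-3 mol
mass of KCl = 5.275 × 10^-3 × 74.55 = 0.3932 g
% KCl = 0.3932 / 0.6177 × 100 = 63.66 %

63.66 %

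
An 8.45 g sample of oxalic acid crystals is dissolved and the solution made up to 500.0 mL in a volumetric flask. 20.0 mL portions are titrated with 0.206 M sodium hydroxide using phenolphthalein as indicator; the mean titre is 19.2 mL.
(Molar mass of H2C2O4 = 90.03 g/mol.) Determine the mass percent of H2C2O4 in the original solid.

52.7 %

H2C2O4 + 2 NaOH → Na2C2O4 + 2 H2O
n(NaOH) per titration = 0.0192 × 0.206 = 3.96 × 10^-3 mol
From the 1:2 ratio, n(H2C2O4) in each aliquot = 1/2 × 3.96 × 10^-3 = 1.98 × 10^-3 mol
n(H2C2O4) in the whole flask = 1.98 × 10^-3 × 500.0/20.0 = 0.0494 mol
mass of H2C2O4 = 0.0494 × 90.03 = 4.45 g
% H2C2O4 = 4.45 / 8.45 × 100 = 52.7 %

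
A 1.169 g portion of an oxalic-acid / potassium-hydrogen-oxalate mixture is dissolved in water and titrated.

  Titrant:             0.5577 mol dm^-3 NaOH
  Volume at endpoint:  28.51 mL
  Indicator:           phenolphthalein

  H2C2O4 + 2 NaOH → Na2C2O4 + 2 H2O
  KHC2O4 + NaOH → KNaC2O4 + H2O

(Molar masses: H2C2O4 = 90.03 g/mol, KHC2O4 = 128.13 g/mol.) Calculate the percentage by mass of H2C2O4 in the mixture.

40.23 %

n(NaOH) = 0.02851 × 0.5577 = 0.01590 mol
Let x = n(H2C2O4), y = n(KHC2O4).
Titrant: 2x + 1y = 0.01590;  mass: 90.03x + 128.13y = 1.169
Solving, x = 5.223 × 10^-3 mol, y = 5.453 × 10^-3 mol
mass of H2C2O4 = 5.223 × 10^-3 × 90.03 = 0.4703 g
% H2C2O4 = 0.4703 / 1.169 × 100 = 40.23 %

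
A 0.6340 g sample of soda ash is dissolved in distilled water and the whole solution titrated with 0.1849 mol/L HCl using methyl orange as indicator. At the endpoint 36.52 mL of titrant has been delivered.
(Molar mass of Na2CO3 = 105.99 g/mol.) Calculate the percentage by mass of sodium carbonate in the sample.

56.44 %

Na2CO3 + 2 HCl → 2 NaCl + H2O + CO2
n(HCl) = 0.03652 L × 0.1849 mol/L = 6.753 × 10^-3 mol
From the 1:2 ratio, n(Na2CO3) = 1/2 × 6.753 × 10^-3 = 3.376 × 10^-3 mol
mass of Na2CO3 = 3.376 × 10^-3 × 105.99 g/mol = 0.3579 g
% Na2CO3 = 0.3579 / 0.6340 × 100 = 56.44 %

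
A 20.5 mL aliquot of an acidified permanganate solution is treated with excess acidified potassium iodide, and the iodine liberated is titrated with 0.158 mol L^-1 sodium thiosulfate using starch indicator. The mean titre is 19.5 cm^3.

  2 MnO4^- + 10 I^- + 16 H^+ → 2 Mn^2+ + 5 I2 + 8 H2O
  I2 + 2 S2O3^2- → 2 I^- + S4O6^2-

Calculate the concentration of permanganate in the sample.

0.0301 mol/L

n(S2O3^2-) = 0.0195 × 0.158 = 3.08 × 10^-3 mol
n(I2) = n(S2O3^2-)/2 = 1.54 × 10^-3 mol
From the 2:5 ratio, n(MnO4^-) in the aliquot = 2/5 × 1.54 × 10^-3 = 6.16 × 10^-4 mol
[MnO4^-] = 6.16 × 10^-4 / 0.0205 = 0.0301 mol/L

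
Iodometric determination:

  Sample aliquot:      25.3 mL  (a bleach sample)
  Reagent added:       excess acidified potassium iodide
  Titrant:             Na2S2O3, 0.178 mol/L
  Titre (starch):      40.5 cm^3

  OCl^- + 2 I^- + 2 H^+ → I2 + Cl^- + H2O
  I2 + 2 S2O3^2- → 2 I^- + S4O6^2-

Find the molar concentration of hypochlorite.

n(S2O3^2-) = 0.0405 × 0.178 = 7.21 × 10^-3 mol
n(I2) = n(S2O3^2-)/2 = 3.60 × 10^-3 mol
n(OCl^-) in the aliquot = 3.60 × 10^-3 mol (1:1 ratio)
[OCl^-] = 3.60 × 10^-3 / 0.0253 = 0.142 mol/L

0.142 mol/L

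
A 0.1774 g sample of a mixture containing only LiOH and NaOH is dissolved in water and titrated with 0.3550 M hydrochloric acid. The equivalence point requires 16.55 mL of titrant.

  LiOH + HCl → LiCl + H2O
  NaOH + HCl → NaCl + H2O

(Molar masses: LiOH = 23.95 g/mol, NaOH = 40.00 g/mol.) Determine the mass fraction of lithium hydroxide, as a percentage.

n(HCl) = 0.01655 × 0.3550 = 5.875 × 10^-3 mol
Let x = n(LiOH), y = n(NaOH).
Titrant: 1x + 1y = 5.875 × 10^-3;  mass: 23.95x + 40.00y = 0.1774
Solving, x = 3.589 × 10^-3 mol, y = 2.286 × 10^-3 mol
mass of LiOH = 3.589 × 10^-3 × 23.95 = 0.08597 g
% LiOH = 0.08597 / 0.1774 × 100 = 48.46 %

48.46 %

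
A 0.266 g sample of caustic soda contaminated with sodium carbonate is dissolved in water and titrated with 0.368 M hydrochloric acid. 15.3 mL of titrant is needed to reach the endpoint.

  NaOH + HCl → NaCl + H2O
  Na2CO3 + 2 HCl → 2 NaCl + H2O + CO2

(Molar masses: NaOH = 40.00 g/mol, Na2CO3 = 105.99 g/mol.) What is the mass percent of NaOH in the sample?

37.5 %

n(HCl) = 0.0153 × 0.368 = 5.63 × 10^-3 mol
Let x = n(NaOH), y = n(Na2CO3).
Titrant: 1x + 2y = 5.63 × 10^-3;  mass: 40.00x + 105.99y = 0.266
Solving, x = 2.49 × 10^-3 mol, y = 1.57 × 10^-3 mol
mass of NaOH = 2.49 × 10^-3 × 40.00 = 0.0997 g
% NaOH = 0.0997 / 0.266 × 100 = 37.5 %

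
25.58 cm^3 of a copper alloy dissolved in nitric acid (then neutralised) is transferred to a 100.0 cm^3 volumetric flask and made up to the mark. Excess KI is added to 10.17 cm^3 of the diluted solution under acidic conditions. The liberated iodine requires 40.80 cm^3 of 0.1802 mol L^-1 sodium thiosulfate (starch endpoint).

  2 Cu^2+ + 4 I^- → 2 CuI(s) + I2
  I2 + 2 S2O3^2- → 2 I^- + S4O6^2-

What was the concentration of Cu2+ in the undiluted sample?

2.826 mol/L

n(S2O3^2-) = 0.04080 × 0.1802 = 7.352 × 10^-3 mol
n(I2) = n(S2O3^2-)/2 = 3.676 × 10^-3 mol
From the 2:1 ratio, n(Cu2+) in the aliquot = 2/1 × 3.676 × 10^-3 = 7.352 × 10^-3 mol
[Cu2+]_dilute = 7.352 × 10^-3 / 0.01017 = 0.7229 mol/L
[Cu2+]_original = 0.7229 × 100.0/25.58 = 2.826 mol/L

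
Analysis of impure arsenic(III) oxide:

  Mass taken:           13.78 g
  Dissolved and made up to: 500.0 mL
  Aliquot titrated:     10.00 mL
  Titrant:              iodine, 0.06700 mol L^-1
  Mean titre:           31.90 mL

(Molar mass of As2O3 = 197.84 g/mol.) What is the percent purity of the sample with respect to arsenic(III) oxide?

76.71 %

As2O3 + 2 I2 + 2 H2O → As2O5 + 4 HI
n(I2) per titration = 0.03190 × 0.06700 = 2.137 × 10^-3 mol
From the 1:2 ratio, n(As2O3) in each aliquot = 1/2 × 2.137 × 10^-3 = 1.069 × 10^-3 mol
n(As2O3) in the whole flask = 1.069 × 10^-3 × 500.0/10.00 = 0.05343 mol
mass of As2O3 = 0.05343 × 197.84 = 10.57 g
% As2O3 = 10.57 / 13.78 × 100 = 76.71 %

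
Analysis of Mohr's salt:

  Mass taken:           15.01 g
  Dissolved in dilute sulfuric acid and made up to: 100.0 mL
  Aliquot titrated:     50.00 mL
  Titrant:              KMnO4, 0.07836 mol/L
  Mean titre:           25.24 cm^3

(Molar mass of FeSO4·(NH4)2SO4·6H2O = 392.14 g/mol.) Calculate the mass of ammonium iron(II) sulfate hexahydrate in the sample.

MnO4^- + 5 Fe^2+ + 8 H^+ → Mn^2+ + 5 Fe^3+ + 4 H2O
n(KMnO4) per titration = 0.02524 × 0.07836 = 1.978 × 10^-3 mol
From the 5:1 ratio, n(FeSO4·(NH4)2SO4·6H2O) in each aliquot = 5/1 × 1.978 × 10^-3 = 9.889 × 10^-3 mol
n(FeSO4·(NH4)2SO4·6H2O) in the whole flask = 9.889 × 10^-3 × 100.0/50.00 = 0.01978 mol
mass of FeSO4·(NH4)2SO4·6H2O = 0.01978 × 392.14 = 7.756 g

7.756 g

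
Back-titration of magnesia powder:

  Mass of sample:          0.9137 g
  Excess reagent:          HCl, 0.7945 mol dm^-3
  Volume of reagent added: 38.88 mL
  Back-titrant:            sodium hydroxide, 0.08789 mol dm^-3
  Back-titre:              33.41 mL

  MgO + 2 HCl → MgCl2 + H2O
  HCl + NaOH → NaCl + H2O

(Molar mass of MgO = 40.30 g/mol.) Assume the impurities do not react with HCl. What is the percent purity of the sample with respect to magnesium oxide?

61.65 %

n(HCl) added = 0.03888 × 0.7945 = 0.03089 mol
n(NaOH) used in back-titration = 0.03341 × 0.08789 = 2.936 × 10^-3 mol
n(HCl) left over = 2.936 × 10^-3 mol (1:1 ratio)
n(HCl) consumed by analyte = 0.03089 − 2.936 × 10^-3 = 0.02795 mol
From the 1:2 ratio, n(MgO) = 1/2 × 0.02795 = 0.01398 mol
mass of MgO = 0.01398 × 40.30 = 0.5633 g
% MgO = 0.5633 / 0.9137 × 100 = 61.65 %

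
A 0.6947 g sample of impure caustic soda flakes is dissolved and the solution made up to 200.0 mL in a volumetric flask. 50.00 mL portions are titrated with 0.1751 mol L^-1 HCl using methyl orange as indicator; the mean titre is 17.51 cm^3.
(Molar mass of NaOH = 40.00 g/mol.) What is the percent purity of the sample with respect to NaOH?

NaOH + HCl → NaCl + H2O
n(HCl) per titration = 0.01751 × 0.1751 = 3.066 × 10^-3 mol
n(NaOH) in each aliquot = 3.066 × 10^-3 mol (1:1 ratio)
n(NaOH) in the whole flask = 3.066 × 10^-3 × 200.0/50.00 = 0.01226 mol
mass of NaOH = 0.01226 × 40.00 = 0.4906 g
% NaOH = 0.4906 / 0.6947 × 100 = 70.61 %

70.61 %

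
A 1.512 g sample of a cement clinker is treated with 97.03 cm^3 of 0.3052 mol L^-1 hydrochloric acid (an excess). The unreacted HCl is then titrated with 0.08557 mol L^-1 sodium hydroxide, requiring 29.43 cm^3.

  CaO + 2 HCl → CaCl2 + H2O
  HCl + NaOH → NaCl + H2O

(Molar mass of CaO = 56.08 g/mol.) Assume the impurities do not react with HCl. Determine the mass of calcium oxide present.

0.7598 g

n(HCl) added = 0.09703 × 0.3052 = 0.02961 mol
n(NaOH) used in back-titration = 0.02943 × 0.08557 = 2.518 × 10^-3 mol
n(HCl) left over = 2.518 × 10^-3 mol (1:1 ratio)
n(HCl) consumed by analyte = 0.02961 − 2.518 × 10^-3 = 0.02710 mol
From the 1:2 ratio, n(CaO) = 1/2 × 0.02710 = 0.01355 mol
mass of CaO = 0.01355 × 56.08 = 0.7598 g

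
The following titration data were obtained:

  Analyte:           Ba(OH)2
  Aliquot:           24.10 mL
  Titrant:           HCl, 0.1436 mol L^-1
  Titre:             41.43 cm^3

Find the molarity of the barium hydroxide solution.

Ba(OH)2 + 2 HCl → BaCl2 + 2 H2O
n(HCl) = 0.04143 L × 0.1436 mol/L = 5.949 × 10^-3 mol
From the 1:2 mole ratio, n(Ba(OH)2) = 1/2 × 5.949 × 10^-3 = 2.975 × 10^-3 mol
[Ba(OH)2] = 2.975 × 10^-3 mol / 0.02410 L = 0.1234 mol/L

0.1234 mol/L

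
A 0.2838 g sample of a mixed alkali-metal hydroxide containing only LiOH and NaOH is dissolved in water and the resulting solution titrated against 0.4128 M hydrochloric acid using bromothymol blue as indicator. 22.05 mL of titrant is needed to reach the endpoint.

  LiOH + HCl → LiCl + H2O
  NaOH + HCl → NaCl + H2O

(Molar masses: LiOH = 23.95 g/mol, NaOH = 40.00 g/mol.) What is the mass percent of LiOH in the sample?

42.22 %

n(HCl) = 0.02205 × 0.4128 = 9.102 × 10^-3 mol
Let x = n(LiOH), y = n(NaOH).
Titrant: 1x + 1y = 9.102 × 10^-3;  mass: 23.95x + 40.00y = 0.2838
Solving, x = 5.002 × 10^-3 mol, y = 4.100 × 10^-3 mol
mass of LiOH = 5.002 × 10^-3 × 23.95 = 0.1198 g
% LiOH = 0.1198 / 0.2838 × 100 = 42.22 %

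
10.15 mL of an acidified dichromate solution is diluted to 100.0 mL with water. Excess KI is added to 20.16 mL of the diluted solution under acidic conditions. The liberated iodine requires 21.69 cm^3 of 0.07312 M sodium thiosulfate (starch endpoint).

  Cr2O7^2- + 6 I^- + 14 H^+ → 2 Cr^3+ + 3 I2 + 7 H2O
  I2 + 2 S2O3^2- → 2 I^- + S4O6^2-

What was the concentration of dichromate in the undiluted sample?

n(S2O3^2-) = 0.02169 × 0.07312 = 1.586 × 10^-3 mol
n(I2) = n(S2O3^2-)/2 = 7.930 × 10^-4 mol
From the 1:3 ratio, n(Cr2O7^2-) in the aliquot = 1/3 × 7.930 × 10^-4 = 2.643 × 10^-4 mol
[Cr2O7^2-]_dilute = 2.643 × 10^-4 / 0.02016 = 0.01311 mol/L
[Cr2O7^2-]_original = 0.01311 × 100.0/10.15 = 0.1292 mol/L

0.1292 M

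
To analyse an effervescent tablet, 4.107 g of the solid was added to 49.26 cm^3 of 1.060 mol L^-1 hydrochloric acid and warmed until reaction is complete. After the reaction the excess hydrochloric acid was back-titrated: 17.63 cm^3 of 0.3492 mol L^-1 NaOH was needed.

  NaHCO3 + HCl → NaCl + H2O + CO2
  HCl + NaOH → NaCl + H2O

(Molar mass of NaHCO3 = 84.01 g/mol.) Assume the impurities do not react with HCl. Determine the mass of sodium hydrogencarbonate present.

n(HCl) added = 0.04926 × 1.060 = 0.05222 mol
n(NaOH) used in back-titration = 0.01763 × 0.3492 = 6.156 × 10^-3 mol
n(HCl) left over = 6.156 × 10^-3 mol (1:1 ratio)
n(HCl) consumed by analyte = 0.05222 − 6.156 × 10^-3 = 0.04606 mol
n(NaHCO3) = 0.04606 mol (1:1 ratio)
mass of NaHCO3 = 0.04606 × 84.01 = 3.869 g

3.869 g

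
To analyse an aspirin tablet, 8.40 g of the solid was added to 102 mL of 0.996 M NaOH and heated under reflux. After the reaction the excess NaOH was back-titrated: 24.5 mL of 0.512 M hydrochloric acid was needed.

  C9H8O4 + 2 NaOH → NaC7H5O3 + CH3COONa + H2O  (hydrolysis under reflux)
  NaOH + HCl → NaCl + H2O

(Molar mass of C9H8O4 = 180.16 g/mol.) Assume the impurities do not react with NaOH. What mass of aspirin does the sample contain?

n(NaOH) added = 0.102 × 0.996 = 0.102 mol
n(HCl) used in back-titration = 0.0245 × 0.512 = 0.0125 mol
n(NaOH) left over = 0.0125 mol (1:1 ratio)
n(NaOH) consumed by analyte = 0.102 − 0.0125 = 0.0890 mol
From the 1:2 ratio, n(C9H8O4) = 1/2 × 0.0890 = 0.0445 mol
mass of C9H8O4 = 0.0445 × 180.16 = 8.02 g

8.02 g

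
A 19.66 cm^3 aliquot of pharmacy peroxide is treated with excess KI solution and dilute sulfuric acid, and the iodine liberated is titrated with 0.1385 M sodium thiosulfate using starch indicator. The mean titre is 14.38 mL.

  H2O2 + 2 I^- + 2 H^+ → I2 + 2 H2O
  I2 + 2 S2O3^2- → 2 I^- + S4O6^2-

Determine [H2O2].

n(S2O3^2-) = 0.01438 × 0.1385 = 1.992 × 10^-3 mol
n(I2) = n(S2O3^2-)/2 = 9.958 × 10^-4 mol
n(H2O2) in the aliquot = 9.958 × 10^-4 mol (1:1 ratio)
[H2O2] = 9.958 × 10^-4 / 0.01966 = 0.05065 mol/L

0.05065 M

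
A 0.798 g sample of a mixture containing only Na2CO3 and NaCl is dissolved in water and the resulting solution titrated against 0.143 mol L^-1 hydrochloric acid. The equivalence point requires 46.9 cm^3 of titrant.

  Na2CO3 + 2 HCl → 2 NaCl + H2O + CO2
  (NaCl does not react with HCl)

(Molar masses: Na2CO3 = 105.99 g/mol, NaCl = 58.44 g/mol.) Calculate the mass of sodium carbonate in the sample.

n(HCl) = 0.0469 × 0.143 = 6.71 × 10^-3 mol
Let x = n(Na2CO3), y = n(NaCl).
Titrant: 2x = 6.71 × 10^-3;  mass: 105.99x + 58.44y = 0.798
Solving, x = 3.35 × 10^-3 mol, y = 7.57 × 10^-3 mol
mass of Na2CO3 = 3.35 × 10^-3 × 105.99 = 0.355 g

0.355 g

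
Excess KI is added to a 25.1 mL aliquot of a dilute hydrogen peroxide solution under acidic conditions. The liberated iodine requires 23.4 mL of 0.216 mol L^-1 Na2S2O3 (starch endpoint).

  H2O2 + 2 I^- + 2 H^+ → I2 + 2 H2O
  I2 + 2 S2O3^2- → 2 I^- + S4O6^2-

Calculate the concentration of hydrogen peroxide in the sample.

0.101 mol/L

n(S2O3^2-) = 0.0234 × 0.216 = 5.05 × 10^-3 mol
n(I2) = n(S2O3^2-)/2 = 2.53 × 10^-3 mol
n(H2O2) in the aliquot = 2.53 × 10^-3 mol (1:1 ratio)
[H2O2] = 2.53 × 10^-3 / 0.0251 = 0.101 mol/L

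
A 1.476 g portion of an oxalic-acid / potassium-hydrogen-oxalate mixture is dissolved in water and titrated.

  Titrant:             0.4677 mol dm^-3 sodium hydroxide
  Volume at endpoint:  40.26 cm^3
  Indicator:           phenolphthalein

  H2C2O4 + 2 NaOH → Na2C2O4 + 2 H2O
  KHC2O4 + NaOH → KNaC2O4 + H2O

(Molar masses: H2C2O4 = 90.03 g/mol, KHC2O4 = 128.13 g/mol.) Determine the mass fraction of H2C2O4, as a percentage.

n(NaOH) = 0.04026 × 0.4677 = 0.01883 mol
Let x = n(H2C2O4), y = n(KHC2O4).
Titrant: 2x + 1y = 0.01883;  mass: 90.03x + 128.13y = 1.476
Solving, x = 5.635 × 10^-3 mol, y = 7.560 × 10^-3 mol
mass of H2C2O4 = 5.635 × 10^-3 × 90.03 = 0.5073 g
% H2C2O4 = 0.5073 / 1.476 × 100 = 34.37 %

34.37 %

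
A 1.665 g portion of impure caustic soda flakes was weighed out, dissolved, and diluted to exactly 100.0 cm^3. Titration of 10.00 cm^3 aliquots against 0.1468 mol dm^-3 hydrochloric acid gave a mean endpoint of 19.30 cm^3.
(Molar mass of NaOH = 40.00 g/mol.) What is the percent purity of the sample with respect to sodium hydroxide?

68.07 %

NaOH + HCl → NaCl + H2O
n(HCl) per titration = 0.01930 × 0.1468 = 2.833 × 10^-3 mol
n(NaOH) in each aliquot = 2.833 × 10^-3 mol (1:1 ratio)
n(NaOH) in the whole flask = 2.833 × 10^-3 × 100.0/10.00 = 0.02833 mol
mass of NaOH = 0.02833 × 40.00 = 1.133 g
% NaOH = 1.133 / 1.665 × 100 = 68.07 %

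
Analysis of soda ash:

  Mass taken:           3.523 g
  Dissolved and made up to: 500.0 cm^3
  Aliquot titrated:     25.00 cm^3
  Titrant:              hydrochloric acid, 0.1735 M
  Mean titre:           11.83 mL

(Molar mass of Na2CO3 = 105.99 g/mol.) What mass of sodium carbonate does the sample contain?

Na2CO3 + 2 HCl → 2 NaCl + H2O + CO2
n(HCl) per titration = 0.01183 × 0.1735 = 2.053 × 10^-3 mol
From the 1:2 ratio, n(Na2CO3) in each aliquot = 1/2 × 2.053 × 10^-3 = 1.026 × 10^-3 mol
n(Na2CO3) in the whole flask = 1.026 × 10^-3 × 500.0/25.00 = 0.02053 mol
mass of Na2CO3 = 0.02053 × 105.99 = 2.175 g

2.175 g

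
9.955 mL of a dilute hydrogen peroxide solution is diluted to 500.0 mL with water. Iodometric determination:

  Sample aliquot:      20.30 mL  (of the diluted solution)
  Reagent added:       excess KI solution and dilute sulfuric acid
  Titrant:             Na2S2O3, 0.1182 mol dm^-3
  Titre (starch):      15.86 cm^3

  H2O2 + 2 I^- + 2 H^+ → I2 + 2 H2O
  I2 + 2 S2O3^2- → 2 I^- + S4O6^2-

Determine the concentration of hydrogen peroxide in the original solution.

2.319 mol/L

n(S2O3^2-) = 0.01586 × 0.1182 = 1.875 × 10^-3 mol
n(I2) = n(S2O3^2-)/2 = 9.373 × 10^-4 mol
n(H2O2) in the aliquot = 9.373 × 10^-4 mol (1:1 ratio)
[H2O2]_dilute = 9.373 × 10^-4 / 0.02030 = 0.04617 mol/L
[H2O2]_original = 0.04617 × 500.0/9.955 = 2.319 mol/L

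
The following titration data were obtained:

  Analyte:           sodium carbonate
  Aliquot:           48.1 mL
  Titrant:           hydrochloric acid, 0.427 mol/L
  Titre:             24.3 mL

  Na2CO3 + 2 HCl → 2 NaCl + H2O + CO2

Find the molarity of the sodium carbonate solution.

0.108 mol/L

n(HCl) = 0.0243 L × 0.427 mol/L = 0.0104 mol
From the 1:2 mole ratio, n(Na2CO3) = 1/2 × 0.0104 = 5.19 × 10^-3 mol
[Na2CO3] = 5.19 × 10^-3 mol / 0.0481 L = 0.108 mol/L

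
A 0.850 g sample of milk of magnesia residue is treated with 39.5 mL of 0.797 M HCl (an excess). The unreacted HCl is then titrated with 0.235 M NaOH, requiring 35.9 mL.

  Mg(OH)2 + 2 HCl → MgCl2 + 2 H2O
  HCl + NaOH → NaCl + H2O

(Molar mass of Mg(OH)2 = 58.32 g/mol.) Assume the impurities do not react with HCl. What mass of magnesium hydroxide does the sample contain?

n(HCl) added = 0.0395 × 0.797 = 0.0315 mol
n(NaOH) used in back-titration = 0.0359 × 0.235 = 8.44 × 10^-3 mol
n(HCl) left over = 8.44 × 10^-3 mol (1:1 ratio)
n(HCl) consumed by analyte = 0.0315 − 8.44 × 10^-3 = 0.0230 mol
From the 1:2 ratio, n(Mg(OH)2) = 1/2 × 0.0230 = 0.0115 mol
mass of Mg(OH)2 = 0.0115 × 58.32 = 0.672 g

0.672 g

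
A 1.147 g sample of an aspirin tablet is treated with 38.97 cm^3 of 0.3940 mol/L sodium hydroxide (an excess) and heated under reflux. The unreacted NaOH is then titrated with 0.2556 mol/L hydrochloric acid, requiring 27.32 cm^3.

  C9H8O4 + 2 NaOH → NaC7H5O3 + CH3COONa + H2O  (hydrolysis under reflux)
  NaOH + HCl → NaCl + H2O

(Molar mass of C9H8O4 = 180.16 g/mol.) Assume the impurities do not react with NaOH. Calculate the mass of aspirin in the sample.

n(NaOH) added = 0.03897 × 0.3940 = 0.01535 mol
n(HCl) used in back-titration = 0.02732 × 0.2556 = 6.983 × 10^-3 mol
n(NaOH) left over = 6.983 × 10^-3 mol (1:1 ratio)
n(NaOH) consumed by analyte = 0.01535 − 6.983 × 10^-3 = 8.371 × 10^-3 mol
From the 1:2 ratio, n(C9H8O4) = 1/2 × 8.371 × 10^-3 = 4.186 × 10^-3 mol
mass of C9H8O4 = 4.186 × 10^-3 × 180.16 = 0.7541 g

0.7541 g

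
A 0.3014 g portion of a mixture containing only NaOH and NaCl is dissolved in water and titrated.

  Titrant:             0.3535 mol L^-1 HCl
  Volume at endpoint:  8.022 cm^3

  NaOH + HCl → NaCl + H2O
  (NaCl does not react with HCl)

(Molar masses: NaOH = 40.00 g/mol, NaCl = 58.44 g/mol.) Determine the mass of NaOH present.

0.1134 g

n(HCl) = 0.008022 × 0.3535 = 2.836 × 10^-3 mol
Let x = n(NaOH), y = n(NaCl).
Titrant: 1x = 2.836 × 10^-3;  mass: 40.00x + 58.44y = 0.3014
Solving, x = 2.836 × 10^-3 mol, y = 3.216 × 10^-3 mol
mass of NaOH = 2.836 × 10^-3 × 40.00 = 0.1134 g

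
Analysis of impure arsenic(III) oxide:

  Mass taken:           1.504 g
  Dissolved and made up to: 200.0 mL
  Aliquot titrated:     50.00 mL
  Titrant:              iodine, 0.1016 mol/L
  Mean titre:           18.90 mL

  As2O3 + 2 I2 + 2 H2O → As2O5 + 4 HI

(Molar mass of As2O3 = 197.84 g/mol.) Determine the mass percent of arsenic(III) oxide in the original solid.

50.52 %

n(I2) per titration = 0.01890 × 0.1016 = 1.920 × 10^-3 mol
From the 1:2 ratio, n(As2O3) in each aliquot = 1/2 × 1.920 × 10^-3 = 9.601 × 10^-4 mol
n(As2O3) in the whole flask = 9.601 × 10^-4 × 200.0/50.00 = 3.840 × 10^-3 mol
mass of As2O3 = 3.840 × 10^-3 × 197.84 = 0.7598 g
% As2O3 = 0.7598 / 1.504 × 100 = 50.52 %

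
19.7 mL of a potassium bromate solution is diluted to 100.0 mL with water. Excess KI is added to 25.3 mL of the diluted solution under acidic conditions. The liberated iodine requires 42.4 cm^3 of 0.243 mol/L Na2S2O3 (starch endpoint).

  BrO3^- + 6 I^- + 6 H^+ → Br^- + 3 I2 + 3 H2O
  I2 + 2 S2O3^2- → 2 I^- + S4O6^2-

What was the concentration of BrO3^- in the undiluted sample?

0.345 mol/L

n(S2O3^2-) = 0.0424 × 0.243 = 0.0103 mol
n(I2) = n(S2O3^2-)/2 = 5.15 × 10^-3 mol
From the 1:3 ratio, n(BrO3^-) in the aliquot = 1/3 × 5.15 × 10^-3 = 1.72 × 10^-3 mol
[BrO3^-]_dilute = 1.72 × 10^-3 / 0.0253 = 0.0679 mol/L
[BrO3^-]_original = 0.0679 × 100.0/19.7 = 0.345 mol/L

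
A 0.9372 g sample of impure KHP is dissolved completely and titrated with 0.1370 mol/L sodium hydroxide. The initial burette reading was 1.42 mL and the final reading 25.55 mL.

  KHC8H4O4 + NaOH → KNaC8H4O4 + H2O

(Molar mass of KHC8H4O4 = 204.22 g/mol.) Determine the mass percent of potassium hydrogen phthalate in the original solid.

72.04 %

n(NaOH) = 0.02413 L × 0.1370 mol/L = 3.306 × 10^-3 mol
n(KHC8H4O4) = 3.306 × 10^-3 mol (1:1 ratio)
mass of KHC8H4O4 = 3.306 × 10^-3 × 204.22 g/mol = 0.6751 g
% KHC8H4O4 = 0.6751 / 0.9372 × 100 = 72.04 %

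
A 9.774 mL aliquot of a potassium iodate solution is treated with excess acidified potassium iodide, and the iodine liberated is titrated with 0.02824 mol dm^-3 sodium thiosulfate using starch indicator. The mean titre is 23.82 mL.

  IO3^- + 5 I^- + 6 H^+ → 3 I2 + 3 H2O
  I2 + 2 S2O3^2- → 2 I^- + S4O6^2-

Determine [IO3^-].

0.01147 mol/L

n(S2O3^2-) = 0.02382 × 0.02824 = 6.727 × 10^-4 mol
n(I2) = n(S2O3^2-)/2 = 3.363 × 10^-4 mol
From the 1:3 ratio, n(IO3^-) in the aliquot = 1/3 × 3.363 × 10^-4 = 1.121 × 10^-4 mol
[IO3^-] = 1.121 × 10^-4 / 0.009774 = 0.01147 mol/L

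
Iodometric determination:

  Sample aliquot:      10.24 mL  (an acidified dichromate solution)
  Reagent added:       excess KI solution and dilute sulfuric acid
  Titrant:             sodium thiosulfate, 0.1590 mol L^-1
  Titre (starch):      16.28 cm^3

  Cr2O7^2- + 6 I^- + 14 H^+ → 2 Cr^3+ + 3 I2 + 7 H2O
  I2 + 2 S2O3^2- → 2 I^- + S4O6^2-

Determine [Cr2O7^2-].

n(S2O3^2-) = 0.01628 × 0.1590 = 2.589 × 10^-3 mol
n(I2) = n(S2O3^2-)/2 = 1.294 × 10^-3 mol
From the 1:3 ratio, n(Cr2O7^2-) in the aliquot = 1/3 × 1.294 × 10^-3 = 4.314 × 10^-4 mol
[Cr2O7^2-] = 4.314 × 10^-4 / 0.01024 = 0.04213 mol/L

0.04213 mol/L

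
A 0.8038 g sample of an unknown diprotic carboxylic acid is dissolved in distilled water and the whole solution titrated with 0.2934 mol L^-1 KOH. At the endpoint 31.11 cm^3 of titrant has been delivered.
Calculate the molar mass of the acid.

n(KOH) = 0.03111 L × 0.2934 mol/L = 9.128 × 10^-3 mol
From the 1:2 ratio, n(H2A) = 1/2 × 9.128 × 10^-3 = 4.564 × 10^-3 mol
M = m / n = 0.8038 g / 4.564 × 10^-3 mol = 176.1 g/mol

176.1 g/mol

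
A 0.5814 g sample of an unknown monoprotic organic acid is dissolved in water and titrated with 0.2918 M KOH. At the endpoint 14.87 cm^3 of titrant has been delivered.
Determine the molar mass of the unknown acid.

n(KOH) = 0.01487 L × 0.2918 mol/L = 4.339 × 10^-3 mol
n(HA) = 4.339 × 10^-3 mol (1:1 ratio)
M = m / n = 0.5814 g / 4.339 × 10^-3 mol = 134.0 g/mol

134.0 g/mol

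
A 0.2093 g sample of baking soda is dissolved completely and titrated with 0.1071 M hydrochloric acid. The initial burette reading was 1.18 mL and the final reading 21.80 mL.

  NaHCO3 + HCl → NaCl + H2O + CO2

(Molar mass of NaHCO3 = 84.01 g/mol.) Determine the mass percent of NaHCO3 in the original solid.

88.64 %

n(HCl) = 0.02062 L × 0.1071 mol/L = 2.208 × 10^-3 mol
n(NaHCO3) = 2.208 × 10^-3 mol (1:1 ratio)
mass of NaHCO3 = 2.208 × 10^-3 × 84.01 g/mol = 0.1855 g
% NaHCO3 = 0.1855 / 0.2093 × 100 = 88.64 %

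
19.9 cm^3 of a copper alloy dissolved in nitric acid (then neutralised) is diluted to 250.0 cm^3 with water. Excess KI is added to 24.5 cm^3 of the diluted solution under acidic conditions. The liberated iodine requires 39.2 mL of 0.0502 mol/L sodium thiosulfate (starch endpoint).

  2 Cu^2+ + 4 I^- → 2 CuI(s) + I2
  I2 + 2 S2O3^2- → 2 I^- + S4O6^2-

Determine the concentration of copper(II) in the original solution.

1.01 mol/L

n(S2O3^2-) = 0.0392 × 0.0502 = 1.97 × 10^-3 mol
n(I2) = n(S2O3^2-)/2 = 9.84 × 10^-4 mol
From the 2:1 ratio, n(Cu2+) in the aliquot = 2/1 × 9.84 × 10^-4 = 1.97 × 10^-3 mol
[Cu2+]_dilute = 1.97 × 10^-3 / 0.0245 = 0.0803 mol/L
[Cu2+]_original = 0.0803 × 250.0/19.9 = 1.01 mol/L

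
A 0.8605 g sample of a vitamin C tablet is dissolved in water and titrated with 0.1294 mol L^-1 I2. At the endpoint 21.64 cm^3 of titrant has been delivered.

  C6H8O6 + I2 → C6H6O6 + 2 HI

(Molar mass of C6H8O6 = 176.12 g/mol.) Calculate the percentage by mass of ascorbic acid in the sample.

57.31 %

n(I2) = 0.02164 L × 0.1294 mol/L = 2.800 × 10^-3 mol
n(C6H8O6) = 2.800 × 10^-3 mol (1:1 ratio)
mass of C6H8O6 = 2.800 × 10^-3 × 176.12 g/mol = 0.4932 g
% C6H8O6 = 0.4932 / 0.8605 × 100 = 57.31 %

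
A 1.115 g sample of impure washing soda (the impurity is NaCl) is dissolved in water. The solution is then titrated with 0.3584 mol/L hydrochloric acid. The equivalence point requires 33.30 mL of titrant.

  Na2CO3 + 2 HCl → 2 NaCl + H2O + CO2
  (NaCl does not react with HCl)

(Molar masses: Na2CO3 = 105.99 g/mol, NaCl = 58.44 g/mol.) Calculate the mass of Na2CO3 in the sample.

0.6325 g

n(HCl) = 0.03330 × 0.3584 = 0.01193 mol
Let x = n(Na2CO3), y = n(NaCl).
Titrant: 2x = 0.01193;  mass: 105.99x + 58.44y = 1.115
Solving, x = 5.967 × 10^-3 mol, y = 8.257 × 10^-3 mol
mass of Na2CO3 = 5.967 × 10^-3 × 105.99 = 0.6325 g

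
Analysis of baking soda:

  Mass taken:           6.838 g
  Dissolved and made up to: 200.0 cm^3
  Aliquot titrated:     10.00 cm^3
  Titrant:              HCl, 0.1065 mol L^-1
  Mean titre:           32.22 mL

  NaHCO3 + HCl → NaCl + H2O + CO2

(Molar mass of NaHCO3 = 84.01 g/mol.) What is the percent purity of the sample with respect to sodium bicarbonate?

n(HCl) per titration = 0.03222 × 0.1065 = 3.431 × 10^-3 mol
n(NaHCO3) in each aliquot = 3.431 × 10^-3 mol (1:1 ratio)
n(NaHCO3) in the whole flask = 3.431 × 10^-3 × 200.0/10.00 = 0.06863 mol
mass of NaHCO3 = 0.06863 × 84.01 = 5.765 g
% NaHCO3 = 5.765 / 6.838 × 100 = 84.32 %

84.32 %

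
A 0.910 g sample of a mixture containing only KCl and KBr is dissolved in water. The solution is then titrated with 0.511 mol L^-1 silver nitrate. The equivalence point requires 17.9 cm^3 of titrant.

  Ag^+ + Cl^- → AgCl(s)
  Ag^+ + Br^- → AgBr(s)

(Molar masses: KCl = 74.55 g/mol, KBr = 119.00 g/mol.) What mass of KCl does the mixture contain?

0.299 g

n(AgNO3) = 0.0179 × 0.511 = 9.15 × 10^-3 mol
Let x = n(KCl), y = n(KBr).
Titrant: 1x + 1y = 9.15 × 10^-3;  mass: 74.55x + 119.00y = 0.910
Solving, x = 4.02 × 10^-3 mol, y = 5.13 × 10^-3 mol
mass of KCl = 4.02 × 10^-3 × 74.55 = 0.299 g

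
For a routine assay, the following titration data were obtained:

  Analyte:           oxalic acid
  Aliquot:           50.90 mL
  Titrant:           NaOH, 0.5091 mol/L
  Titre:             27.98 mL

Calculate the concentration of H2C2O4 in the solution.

0.1399 mol/L

H2C2O4 + 2 NaOH → Na2C2O4 + 2 H2O
n(NaOH) = 0.02798 L × 0.5091 mol/L = 0.01424 mol
From the 1:2 mole ratio, n(H2C2O4) = 1/2 × 0.01424 = 7.122 × 10^-3 mol
[H2C2O4] = 7.122 × 10^-3 mol / 0.05090 L = 0.1399 mol/L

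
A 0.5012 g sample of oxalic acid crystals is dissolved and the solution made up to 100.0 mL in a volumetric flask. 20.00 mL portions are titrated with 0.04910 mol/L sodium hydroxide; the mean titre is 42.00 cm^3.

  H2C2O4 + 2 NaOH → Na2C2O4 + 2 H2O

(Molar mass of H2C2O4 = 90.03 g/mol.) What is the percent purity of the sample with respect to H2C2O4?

92.61 %

n(NaOH) per titration = 0.04200 × 0.04910 = 2.062 × 10^-3 mol
From the 1:2 ratio, n(H2C2O4) in each aliquot = 1/2 × 2.062 × 10^-3 = 1.031 × 10^-3 mol
n(H2C2O4) in the whole flask = 1.031 × 10^-3 × 100.0/20.00 = 5.155 × 10^-3 mol
mass of H2C2O4 = 5.155 × 10^-3 × 90.03 = 0.4641 g
% H2C2O4 = 0.4641 / 0.5012 × 100 = 92.61 %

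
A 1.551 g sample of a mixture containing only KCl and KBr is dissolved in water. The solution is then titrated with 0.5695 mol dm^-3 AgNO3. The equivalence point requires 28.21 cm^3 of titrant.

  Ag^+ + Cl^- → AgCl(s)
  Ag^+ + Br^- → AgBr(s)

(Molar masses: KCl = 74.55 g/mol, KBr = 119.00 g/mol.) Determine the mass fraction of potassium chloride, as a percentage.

39.02 %

n(AgNO3) = 0.02821 × 0.5695 = 0.01607 mol
Let x = n(KCl), y = n(KBr).
Titrant: 1x + 1y = 0.01607;  mass: 74.55x + 119.00y = 1.551
Solving, x = 8.117 × 10^-3 mol, y = 7.948 × 10^-3 mol
mass of KCl = 8.117 × 10^-3 × 74.55 = 0.6051 g
% KCl = 0.6051 / 1.551 × 100 = 39.02 %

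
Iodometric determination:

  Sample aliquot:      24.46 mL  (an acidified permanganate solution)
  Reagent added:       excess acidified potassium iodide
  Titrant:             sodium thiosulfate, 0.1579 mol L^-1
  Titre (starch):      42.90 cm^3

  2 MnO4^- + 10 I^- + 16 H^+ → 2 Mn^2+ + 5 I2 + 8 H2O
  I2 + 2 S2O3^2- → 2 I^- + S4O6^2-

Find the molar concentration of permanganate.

0.05539 mol/L

n(S2O3^2-) = 0.04290 × 0.1579 = 6.774 × 10^-3 mol
n(I2) = n(S2O3^2-)/2 = 3.387 × 10^-3 mol
From the 2:5 ratio, n(MnO4^-) in the aliquot = 2/5 × 3.387 × 10^-3 = 1.355 × 10^-3 mol
[MnO4^-] = 1.355 × 10^-3 / 0.02446 = 0.05539 mol/L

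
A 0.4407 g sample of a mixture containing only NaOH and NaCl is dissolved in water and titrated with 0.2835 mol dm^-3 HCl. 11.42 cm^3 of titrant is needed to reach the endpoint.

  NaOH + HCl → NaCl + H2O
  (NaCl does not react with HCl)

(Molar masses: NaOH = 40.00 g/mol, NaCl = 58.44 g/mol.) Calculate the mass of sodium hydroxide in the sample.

n(HCl) = 0.01142 × 0.2835 = 3.238 × 10^-3 mol
Let x = n(NaOH), y = n(NaCl).
Titrant: 1x = 3.238 × 10^-3;  mass: 40.00x + 58.44y = 0.4407
Solving, x = 3.238 × 10^-3 mol, y = 5.325 × 10^-3 mol
mass of NaOH = 3.238 × 10^-3 × 40.00 = 0.1295 g

0.1295 g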